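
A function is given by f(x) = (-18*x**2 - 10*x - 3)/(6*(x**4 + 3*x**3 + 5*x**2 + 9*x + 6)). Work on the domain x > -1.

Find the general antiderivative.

F(x) = (-154*log(x + 1) + 440*log(x + 2) - 143*log(x**2 + 3) - 94*sqrt(3)*atan(sqrt(3)*x/3))/336 + C

The denominator factors as 6*(x + 1)*(x + 2)*(x**2 + 3); partial fractions split f into directly integrable pieces: -(143*x + 141)/(168*(x**2 + 3)) + 55/(42*(x + 2)) - 11/(24*(x + 1)).
Check: d/dx[(-154*log(x + 1) + 440*log(x + 2) - 143*log(x**2 + 3) - 94*sqrt(3)*atan(sqrt(3)*x/3))/336] = (-18*x**2 - 10*x - 3)/(6*x**4 + 18*x**3 + 30*x**2 + 54*x + 36), which equals f(x).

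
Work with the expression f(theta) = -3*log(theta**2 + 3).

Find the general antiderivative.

F(theta) = -3*(theta*log(theta**2 + 3) - 2*theta + 2*sqrt(3)*atan(sqrt(3)*theta/3)) + C

Recover f(theta) by differentiating a candidate F(theta); any mismatch rules it out.
Check: d/dtheta[-3*(theta*log(theta**2 + 3) - 2*theta + 2*sqrt(3)*atan(sqrt(3)*theta/3))] = -3*log(theta**2 + 3) = f(theta).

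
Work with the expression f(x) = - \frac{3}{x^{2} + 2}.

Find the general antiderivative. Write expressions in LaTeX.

For F(x) to be correct the identity F'(x) - f(x) = 0 must hold.
Check: d/dx[- \frac{3 \sqrt{2} \operatorname{atan}{\left(\frac{\sqrt{2} x}{2} \right)}}{2}] = - \frac{3}{x^{2} + 2} = f(x).

F(x) = - \frac{3 \sqrt{2} \operatorname{atan}{\left(\frac{\sqrt{2} x}{2} \right)}}{2} + C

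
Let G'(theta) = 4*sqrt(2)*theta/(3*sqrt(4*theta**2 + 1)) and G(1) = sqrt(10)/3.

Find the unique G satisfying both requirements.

The substitution u = 2*theta**2 + 1/2 works: G'(theta) is exactly (dG/du)*(du/dtheta) for that inner function.
A general antiderivative is 2*sqrt(2*theta**2 + 1/2)/3 + C.
The condition gives C = sqrt(10)/3 - (sqrt(10)/3) = 0.
So G(theta) = sqrt(2)*sqrt(4*theta**2 + 1)/3.
Check: d/dtheta[sqrt(2)*sqrt(4*theta**2 + 1)/3] = 4*sqrt(2)*theta/(3*sqrt(4*theta**2 + 1)) = G'(theta).

G(theta) = sqrt(2)*sqrt(4*theta**2 + 1)/3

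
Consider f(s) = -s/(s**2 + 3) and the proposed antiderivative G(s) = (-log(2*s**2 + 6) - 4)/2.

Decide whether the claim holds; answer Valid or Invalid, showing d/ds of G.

Valid: G'(s) = f(s).

d/ds[G] = -s/(s**2 + 3)
This equals f(s) exactly, so the claim holds.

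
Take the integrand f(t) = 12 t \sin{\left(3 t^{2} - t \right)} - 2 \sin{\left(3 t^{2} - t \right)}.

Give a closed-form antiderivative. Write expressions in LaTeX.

f matches the chain-rule pattern g'(h)*h' with inner function h(t) = 3 t^{2} - t; substituting u = h(t) collapses the integral.
Check: d/dt[- 2 \cos{\left(3 t^{2} - t \right)}] = 12 t \sin{\left(3 t^{2} - t \right)} - 2 \sin{\left(3 t^{2} - t \right)} = f(t).

An antiderivative is F(t) = - 2 \cos{\left(3 t^{2} - t \right)}.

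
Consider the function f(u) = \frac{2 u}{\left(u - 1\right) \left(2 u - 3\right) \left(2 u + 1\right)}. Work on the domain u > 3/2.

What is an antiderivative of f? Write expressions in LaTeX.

An antiderivative is F(u) = \frac{3 \log{\left(u - \frac{3}{2} \right)}}{4} - \frac{2 \log{\left(u - 1 \right)}}{3} - \frac{\log{\left(u + \frac{1}{2} \right)}}{12}.

Factor the denominator (\left(u - 1\right) \left(2 u - 3\right) \left(2 u + 1\right)) and decompose: f = - \frac{1}{6 \left(2 u + 1\right)} + \frac{3}{2 \left(2 u - 3\right)} - \frac{2}{3 \left(u - 1\right)}; each piece integrates to a log, atan, or power term.
Check: d/du[\frac{3 \log{\left(u - \frac{3}{2} \right)}}{4} - \frac{2 \log{\left(u - 1 \right)}}{3} - \frac{\log{\left(u + \frac{1}{2} \right)}}{12}] = \frac{2 u}{4 u^{3} - 8 u^{2} + u + 3}, which equals f(u).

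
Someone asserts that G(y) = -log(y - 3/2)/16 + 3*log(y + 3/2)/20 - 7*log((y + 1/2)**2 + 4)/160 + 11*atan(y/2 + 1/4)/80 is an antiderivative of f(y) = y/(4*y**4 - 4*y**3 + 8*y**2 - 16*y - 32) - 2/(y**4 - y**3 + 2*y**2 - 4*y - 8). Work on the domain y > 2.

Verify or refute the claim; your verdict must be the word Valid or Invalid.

Invalid: d/dy[G] - f = (-24*y**4 + 248*y**3 - 12*y**2 + 217*y - 264)/(64*y**8 + 192*y**6 - 400*y**5 - 980*y**4 - 700*y**3 - 1672*y**2 + 3600*y + 4896), which is not 0.

d/dy[G] = (4*y - 30)/(16*y**4 + 16*y**3 + 32*y**2 - 36*y - 153)
d/dy[G] - f(y) = (-24*y**4 + 248*y**3 - 12*y**2 + 217*y - 264)/(64*y**8 + 192*y**6 - 400*y**5 - 980*y**4 - 700*y**3 - 1672*y**2 + 3600*y + 4896) != 0.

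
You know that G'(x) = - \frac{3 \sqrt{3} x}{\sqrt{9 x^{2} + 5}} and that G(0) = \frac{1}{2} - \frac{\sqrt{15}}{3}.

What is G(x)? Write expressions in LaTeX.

G(x) = \frac{1}{2} - \sqrt{3 x^{2} + \frac{5}{3}}

G'(x) matches the chain-rule pattern g'(h)*h' with inner function h(x) = 3 x^{2} + \frac{5}{3}; substituting u = h(x) collapses the integral.
A general antiderivative is - \sqrt{3 x^{2} + \frac{5}{3}} + C.
The condition gives C = \frac{1}{2} - \frac{\sqrt{15}}{3} - (- \frac{\sqrt{15}}{3}) = \frac{1}{2}.
So G(x) = \frac{1}{2} - \sqrt{3 x^{2} + \frac{5}{3}}.
Check: d/dx[\frac{1}{2} - \sqrt{3 x^{2} + \frac{5}{3}}] = - \frac{3 \sqrt{3} x}{\sqrt{9 x^{2} + 5}} = G'(x).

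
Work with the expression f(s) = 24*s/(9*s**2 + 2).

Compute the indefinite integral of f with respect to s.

The substitution u = 3*s**2 + 2/3 works: f is exactly (dF/du)*(du/ds) for that inner function.
Check: d/ds[4*log(3*s**2 + 2/3)/3] = 24*s/(9*s**2 + 2) = f(s).

F(s) = 4*log(3*s**2 + 2/3)/3 + C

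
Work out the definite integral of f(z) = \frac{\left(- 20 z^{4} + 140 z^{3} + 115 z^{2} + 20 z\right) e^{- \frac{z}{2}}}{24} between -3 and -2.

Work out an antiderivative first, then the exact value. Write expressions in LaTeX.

Recognize the product-rule pattern: f = u'v + uv' with u = \frac{5 \left(z^{2} + \frac{z}{2}\right)^{2}}{3}, v = e^{- \frac{z}{2}}, so integration by parts undoes it.
F(z) = \frac{5 z^{2} \left(2 z + 1\right)^{2} e^{- \frac{z}{2}}}{12} is an antiderivative of f.
Check: d/dz[\frac{5 z^{2} \left(2 z + 1\right)^{2} e^{- \frac{z}{2}}}{12}] = \frac{\left(- 20 z^{4} + 140 z^{3} + 115 z^{2} + 20 z\right) e^{- \frac{z}{2}}}{24} = f(z).
F(-2) = 15 e; F(-3) = \frac{375 e^{\frac{3}{2}}}{4}.
Integral = F(-2) - F(-3) = - \frac{375 e^{\frac{3}{2}}}{4} + 15 e.

Antiderivative: F(z) = \frac{5 z^{2} \left(2 z + 1\right)^{2} e^{- \frac{z}{2}}}{12}; value = - \frac{375 e^{\frac{3}{2}}}{4} + 15 e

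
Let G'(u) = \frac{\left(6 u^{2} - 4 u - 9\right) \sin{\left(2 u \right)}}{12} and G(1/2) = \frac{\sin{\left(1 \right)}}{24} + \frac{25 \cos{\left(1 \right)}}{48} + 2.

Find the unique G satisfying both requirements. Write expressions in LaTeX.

Any candidate G(u) must reproduce the stated G'(u) exactly.
A general antiderivative is - \frac{u^{2} \cos{\left(2 u \right)}}{4} + \frac{u \sin{\left(2 u \right)}}{4} + \frac{u \cos{\left(2 u \right)}}{6} - \frac{\sin{\left(2 u \right)}}{12} + \frac{\cos{\left(2 u \right)}}{2} + C.
The condition gives C = \frac{\sin{\left(1 \right)}}{24} + \frac{25 \cos{\left(1 \right)}}{48} + 2 - (\frac{\sin{\left(1 \right)}}{24} + \frac{25 \cos{\left(1 \right)}}{48}) = 2.
So G(u) = \frac{- 3 u^{2} \cos{\left(2 u \right)} + 3 u \sin{\left(2 u \right)} + 2 u \cos{\left(2 u \right)} - \sin{\left(2 u \right)} + 6 \cos{\left(2 u \right)} + 24}{12}.
Check: d/du[\frac{- 3 u^{2} \cos{\left(2 u \right)} + 3 u \sin{\left(2 u \right)} + 2 u \cos{\left(2 u \right)} - \sin{\left(2 u \right)} + 6 \cos{\left(2 u \right)} + 24}{12}] = \frac{u^{2} \sin{\left(2 u \right)}}{2} - \frac{u \sin{\left(2 u \right)}}{3} - \frac{3 \sin{\left(2 u \right)}}{4}, which equals G'(u).

G(u) = \frac{- 3 u^{2} \cos{\left(2 u \right)} + 3 u \sin{\left(2 u \right)} + 2 u \cos{\left(2 u \right)} - \sin{\left(2 u \right)} + 6 \cos{\left(2 u \right)} + 24}{12}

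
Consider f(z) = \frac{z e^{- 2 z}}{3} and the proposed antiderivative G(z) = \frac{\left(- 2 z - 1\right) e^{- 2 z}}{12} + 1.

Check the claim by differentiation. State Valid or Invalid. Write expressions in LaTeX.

Valid - differentiating G returns exactly f.

d/dz[G] = \frac{z e^{- 2 z}}{3}
This equals f(z) exactly, so the claim holds.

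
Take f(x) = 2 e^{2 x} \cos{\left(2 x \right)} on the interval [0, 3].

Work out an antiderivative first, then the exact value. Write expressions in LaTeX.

Antiderivative: F(x) = \frac{e^{2 x} \sin{\left(2 x \right)}}{2} + \frac{e^{2 x} \cos{\left(2 x \right)}}{2}; value = \frac{e^{6} \sin{\left(6 \right)}}{2} - \frac{1}{2} + \frac{e^{6} \cos{\left(6 \right)}}{2}

Check any antiderivative F(x) by computing F'(x) and comparing it with f(x).
F(x) = \frac{e^{2 x} \sin{\left(2 x \right)}}{2} + \frac{e^{2 x} \cos{\left(2 x \right)}}{2} is an antiderivative of f.
Check: d/dx[\frac{e^{2 x} \sin{\left(2 x \right)}}{2} + \frac{e^{2 x} \cos{\left(2 x \right)}}{2}] = 2 e^{2 x} \cos{\left(2 x \right)} = f(x).
F(3) = \frac{e^{6} \sin{\left(6 \right)}}{2} + \frac{e^{6} \cos{\left(6 \right)}}{2}; F(0) = \frac{1}{2}.
Integral = F(3) - F(0) = \frac{e^{6} \sin{\left(6 \right)}}{2} - \frac{1}{2} + \frac{e^{6} \cos{\left(6 \right)}}{2}.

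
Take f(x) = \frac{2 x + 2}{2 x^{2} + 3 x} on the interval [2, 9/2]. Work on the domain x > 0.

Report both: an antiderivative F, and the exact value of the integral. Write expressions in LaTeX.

The denominator factors as x \left(2 x + 3\right); partial fractions split f into directly integrable pieces: \frac{2}{3 \left(2 x + 3\right)} + \frac{2}{3 x}.
F(x) = \frac{2 \log{\left(x \right)}}{3} + \frac{\log{\left(x + \frac{3}{2} \right)}}{3} is an antiderivative of f.
Check: d/dx[\frac{2 \log{\left(x \right)}}{3} + \frac{\log{\left(x + \frac{3}{2} \right)}}{3}] = \frac{2 x + 2}{2 x^{2} + 3 x} = f(x).
F(9/2) = \frac{\log{\left(6 \right)}}{3} + \frac{2 \log{\left(\frac{9}{2} \right)}}{3}; F(2) = \frac{\log{\left(\frac{7}{2} \right)}}{3} + \frac{2 \log{\left(2 \right)}}{3}.
Integral = F(9/2) - F(2) = - \frac{2 \log{\left(2 \right)}}{3} - \frac{\log{\left(\frac{7}{2} \right)}}{3} + \frac{\log{\left(6 \right)}}{3} + \frac{2 \log{\left(\frac{9}{2} \right)}}{3}.

Antiderivative: F(x) = \frac{2 \log{\left(x \right)}}{3} + \frac{\log{\left(x + \frac{3}{2} \right)}}{3}; value = - \frac{2 \log{\left(2 \right)}}{3} - \frac{\log{\left(\frac{7}{2} \right)}}{3} + \frac{\log{\left(6 \right)}}{3} + \frac{2 \log{\left(\frac{9}{2} \right)}}{3}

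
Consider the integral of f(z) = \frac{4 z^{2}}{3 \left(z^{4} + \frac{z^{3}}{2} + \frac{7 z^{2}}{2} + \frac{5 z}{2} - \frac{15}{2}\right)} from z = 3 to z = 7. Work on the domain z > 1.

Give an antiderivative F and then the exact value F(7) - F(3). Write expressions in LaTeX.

The denominator factors as 3 \left(z - 1\right) \left(2 z + 3\right) \left(z^{2} + 5\right); partial fractions split f into directly integrable pieces: \frac{20 \left(z + 13\right)}{261 \left(z^{2} + 5\right)} - \frac{48}{145 \left(2 z + 3\right)} + \frac{4}{45 \left(z - 1\right)}.
F(z) = \frac{4 \log{\left(z - 1 \right)}}{45} - \frac{24 \log{\left(z + \frac{3}{2} \right)}}{145} + \frac{10 \log{\left(z^{2} + 5 \right)}}{261} + \frac{52 \sqrt{5} \operatorname{atan}{\left(\frac{\sqrt{5} z}{5} \right)}}{261} is an antiderivative of f.
Check: d/dz[\frac{4 \log{\left(z - 1 \right)}}{45} - \frac{24 \log{\left(z + \frac{3}{2} \right)}}{145} + \frac{10 \log{\left(z^{2} + 5 \right)}}{261} + \frac{52 \sqrt{5} \operatorname{atan}{\left(\frac{\sqrt{5} z}{5} \right)}}{261}] = \frac{8 z^{2}}{6 z^{4} + 3 z^{3} + 21 z^{2} + 15 z - 45}, which equals f(z).
F(7) = - \frac{24 \log{\left(\frac{17}{2} \right)}}{145} + \frac{10 \log{\left(54 \right)}}{261} + \frac{4 \log{\left(6 \right)}}{45} + \frac{52 \sqrt{5} \operatorname{atan}{\left(\frac{7 \sqrt{5}}{5} \right)}}{261}; F(3) = - \frac{24 \log{\left(\frac{9}{2} \right)}}{145} + \frac{4 \log{\left(2 \right)}}{45} + \frac{10 \log{\left(14 \right)}}{261} + \frac{52 \sqrt{5} \operatorname{atan}{\left(\frac{3 \sqrt{5}}{5} \right)}}{261}.
Integral = F(7) - F(3) = - \frac{52 \sqrt{5} \operatorname{atan}{\left(\frac{3 \sqrt{5}}{5} \right)}}{261} - \frac{24 \log{\left(\frac{17}{2} \right)}}{145} - \frac{10 \log{\left(14 \right)}}{261} - \frac{4 \log{\left(2 \right)}}{45} + \frac{10 \log{\left(54 \right)}}{261} + \frac{4 \log{\left(6 \right)}}{45} + \frac{24 \log{\left(\frac{9}{2} \right)}}{145} + \frac{52 \sqrt{5} \operatorname{atan}{\left(\frac{7 \sqrt{5}}{5} \right)}}{261}.

Antiderivative: F(z) = \frac{4 \log{\left(z - 1 \right)}}{45} - \frac{24 \log{\left(z + \frac{3}{2} \right)}}{145} + \frac{10 \log{\left(z^{2} + 5 \right)}}{261} + \frac{52 \sqrt{5} \operatorname{atan}{\left(\frac{\sqrt{5} z}{5} \right)}}{261}; value = - \frac{52 \sqrt{5} \operatorname{atan}{\left(\frac{3 \sqrt{5}}{5} \right)}}{261} - \frac{24 \log{\left(\frac{17}{2} \right)}}{145} - \frac{10 \log{\left(14 \right)}}{261} - \frac{4 \log{\left(2 \right)}}{45} + \frac{10 \log{\left(54 \right)}}{261} + \frac{4 \log{\left(6 \right)}}{45} + \frac{24 \log{\left(\frac{9}{2} \right)}}{145} + \frac{52 \sqrt{5} \operatorname{atan}{\left(\frac{7 \sqrt{5}}{5} \right)}}{261}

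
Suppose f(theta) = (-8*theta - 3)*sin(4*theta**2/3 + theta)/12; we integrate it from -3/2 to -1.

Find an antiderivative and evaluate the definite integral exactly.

Antiderivative: F(theta) = cos(4*theta**2/3 + theta)/4; value = -cos(3/2)/4 + cos(1/3)/4

f matches the chain-rule pattern g'(h)*h' with inner function h(theta) = 4*theta**2/3 + theta; substituting u = h(theta) collapses the integral.
F(theta) = cos(4*theta**2/3 + theta)/4 is an antiderivative of f.
Check: d/dtheta[cos(4*theta**2/3 + theta)/4] = -2*theta*sin(4*theta**2/3 + theta)/3 - sin(4*theta**2/3 + theta)/4, which equals f(theta).
F(-1) = cos(1/3)/4; F(-3/2) = cos(3/2)/4.
Integral = F(-1) - F(-3/2) = -cos(3/2)/4 + cos(1/3)/4.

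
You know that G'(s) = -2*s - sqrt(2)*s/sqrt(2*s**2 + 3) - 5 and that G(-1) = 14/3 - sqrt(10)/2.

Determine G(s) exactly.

G(s) = -s**2 - 5*s - sqrt(s**2 + 3/2) + 2/3

The integrand splits into summands that can be handled one at a time.
A general antiderivative is -s**2 - 5*s - sqrt(s**2 + 3/2) + 2/3 + C.
The condition gives C = 14/3 - sqrt(10)/2 - (14/3 - sqrt(10)/2) = 0.
So G(s) = -s**2 - 5*s - sqrt(s**2 + 3/2) + 2/3.
Check: d/ds[-s**2 - 5*s - sqrt(s**2 + 3/2) + 2/3] = (-2*s*sqrt(2*s**2 + 3) - sqrt(2)*s - 5*sqrt(2*s**2 + 3))/sqrt(2*s**2 + 3), which equals G'(s).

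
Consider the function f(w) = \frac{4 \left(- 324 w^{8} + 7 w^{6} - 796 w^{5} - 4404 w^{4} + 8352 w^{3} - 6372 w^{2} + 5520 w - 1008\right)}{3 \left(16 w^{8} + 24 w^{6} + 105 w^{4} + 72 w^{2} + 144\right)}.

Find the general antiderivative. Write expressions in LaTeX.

F(w) = - \frac{2 \left(w - 2\right) \left(- 3 w^{2} + \frac{2 w}{3} - 2\right)^{2}}{\frac{2 w^{4}}{3} + \frac{w^{2}}{2} + 2} + C

Differentiate the proposed F(w) back; it has to land on f(w) exactly.
Check: d/dw[- \frac{2 \left(w - 2\right) \left(- 3 w^{2} + \frac{2 w}{3} - 2\right)^{2}}{\frac{2 w^{4}}{3} + \frac{w^{2}}{2} + 2}] = \frac{- 1296 w^{8} + 28 w^{6} - 3184 w^{5} - 17616 w^{4} + 33408 w^{3} - 25488 w^{2} + 22080 w - 4032}{48 w^{8} + 72 w^{6} + 315 w^{4} + 216 w^{2} + 432}, which equals f(w).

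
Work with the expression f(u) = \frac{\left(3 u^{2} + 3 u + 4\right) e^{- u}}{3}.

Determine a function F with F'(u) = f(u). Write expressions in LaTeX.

Recognize the product-rule pattern: f = v'r + vr' with v = - u^{2} - 3 u - \frac{13}{3}, r = e^{- u}, so integration by parts undoes it.
Check: d/du[\frac{\left(- 3 u^{2} - 9 u - 13\right) e^{- u}}{3}] = \frac{\left(3 u^{2} + 3 u + 4\right) e^{- u}}{3} = f(u).

An antiderivative is F(u) = \frac{\left(- 3 u^{2} - 9 u - 13\right) e^{- u}}{3}.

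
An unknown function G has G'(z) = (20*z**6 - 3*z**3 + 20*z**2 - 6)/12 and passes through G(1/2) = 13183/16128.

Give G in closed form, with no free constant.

Whatever form G(z) takes, its d/dz must return the stated G'(z).
A general antiderivative is 5*z**7/21 - z**4/16 + 5*z**3/9 - z/2 + C.
The condition gives C = 13183/16128 - (-2945/16128) = 1.
So G(z) = 5*z**7/21 - z**4/16 + 5*z**3/9 - z/2 + 1.
Check: d/dz[5*z**7/21 - z**4/16 + 5*z**3/9 - z/2 + 1] = 5*z**6/3 - z**3/4 + 5*z**2/3 - 1/2, which equals G'(z).

G(z) = 5*z**7/21 - z**4/16 + 5*z**3/9 - z/2 + 1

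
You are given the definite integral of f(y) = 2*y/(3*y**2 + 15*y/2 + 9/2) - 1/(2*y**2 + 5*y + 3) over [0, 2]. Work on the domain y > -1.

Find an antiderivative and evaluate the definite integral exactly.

Factor the denominator (3*(y + 1)*(2*y + 3)) and decompose: f = 6/(2*y + 3) - 7/(3*(y + 1)); each piece integrates to a log, atan, or power term.
F(y) = -7*log(y + 1)/3 + 3*log(y + 3/2) is an antiderivative of f.
Check: d/dy[-7*log(y + 1)/3 + 3*log(y + 3/2)] = (4*y - 3)/(6*y**2 + 15*y + 9), which equals f(y).
F(2) = -7*log(3)/3 + 3*log(7/2); F(0) = 3*log(3/2).
Integral = F(2) - F(0) = -7*log(3)/3 - 3*log(3/2) + 3*log(7/2).

Antiderivative: F(y) = -7*log(y + 1)/3 + 3*log(y + 3/2); value = -7*log(3)/3 - 3*log(3/2) + 3*log(7/2)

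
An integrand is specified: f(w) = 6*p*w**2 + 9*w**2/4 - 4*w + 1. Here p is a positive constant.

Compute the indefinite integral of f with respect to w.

F(w) = 2*p*w**3 + 3*w**3/4 - 2*w**2 + w + C

The integrand splits into summands that can be handled one at a time.
Check: d/dw[2*p*w**3 + 3*w**3/4 - 2*w**2 + w] = 6*p*w**2 + 9*w**2/4 - 4*w + 1 = f(w).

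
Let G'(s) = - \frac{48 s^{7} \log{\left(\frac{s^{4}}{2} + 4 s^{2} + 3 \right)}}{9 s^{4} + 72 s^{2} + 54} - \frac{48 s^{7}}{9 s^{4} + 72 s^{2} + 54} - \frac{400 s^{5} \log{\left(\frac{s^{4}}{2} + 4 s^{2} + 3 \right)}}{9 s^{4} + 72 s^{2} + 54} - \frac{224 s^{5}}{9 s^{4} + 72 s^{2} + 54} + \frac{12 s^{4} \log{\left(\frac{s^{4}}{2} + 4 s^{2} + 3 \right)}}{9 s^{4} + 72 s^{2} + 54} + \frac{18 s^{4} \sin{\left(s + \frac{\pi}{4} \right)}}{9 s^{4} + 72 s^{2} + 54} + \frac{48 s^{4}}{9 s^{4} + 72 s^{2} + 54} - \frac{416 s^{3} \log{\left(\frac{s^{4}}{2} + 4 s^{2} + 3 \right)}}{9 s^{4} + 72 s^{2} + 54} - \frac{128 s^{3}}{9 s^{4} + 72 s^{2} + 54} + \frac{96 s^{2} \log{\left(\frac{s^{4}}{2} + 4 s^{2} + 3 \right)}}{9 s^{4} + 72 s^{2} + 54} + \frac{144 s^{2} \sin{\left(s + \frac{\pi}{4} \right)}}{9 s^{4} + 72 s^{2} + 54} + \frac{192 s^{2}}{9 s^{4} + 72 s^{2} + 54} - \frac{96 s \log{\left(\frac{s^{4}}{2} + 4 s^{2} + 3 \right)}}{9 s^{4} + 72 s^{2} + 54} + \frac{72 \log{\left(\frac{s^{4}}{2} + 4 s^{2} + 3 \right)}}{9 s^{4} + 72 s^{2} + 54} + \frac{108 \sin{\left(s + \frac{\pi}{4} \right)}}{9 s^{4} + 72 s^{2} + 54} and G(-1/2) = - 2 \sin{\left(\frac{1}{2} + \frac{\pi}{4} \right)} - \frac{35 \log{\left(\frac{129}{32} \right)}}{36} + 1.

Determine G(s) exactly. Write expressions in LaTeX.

G(s) = \frac{4 s \left(- 3 s^{3} - 2 s + 3\right) \log{\left(\frac{s^{4}}{2} + 4 s^{2} + 3 \right)} - 18 \cos{\left(s + \frac{\pi}{4} \right)} + 9}{9}

Integrate term by term and add the pieces.
A general antiderivative is \frac{2 \left(- 2 s^{4} - \frac{4 s^{2}}{3} + 2 s\right) \log{\left(\frac{s^{4}}{2} + 4 s^{2} + 3 \right)}}{3} - 2 \cos{\left(s + \frac{\pi}{4} \right)} + C.
The condition gives C = - 2 \sin{\left(\frac{1}{2} + \frac{\pi}{4} \right)} - \frac{35 \log{\left(\frac{129}{32} \right)}}{36} + 1 - (- 2 \sin{\left(\frac{1}{2} + \frac{\pi}{4} \right)} - \frac{35 \log{\left(\frac{129}{32} \right)}}{36}) = 1.
So G(s) = \frac{4 s \left(- 3 s^{3} - 2 s + 3\right) \log{\left(\frac{s^{4}}{2} + 4 s^{2} + 3 \right)} - 18 \cos{\left(s + \frac{\pi}{4} \right)} + 9}{9}.
Check: d/ds[\frac{4 s \left(- 3 s^{3} - 2 s + 3\right) \log{\left(\frac{s^{4}}{2} + 4 s^{2} + 3 \right)} - 18 \cos{\left(s + \frac{\pi}{4} \right)} + 9}{9}] = \frac{- 48 s^{7} \log{\left(\frac{s^{4}}{2} + 4 s^{2} + 3 \right)} - 48 s^{7} - 400 s^{5} \log{\left(\frac{s^{4}}{2} + 4 s^{2} + 3 \right)} - 224 s^{5} + 12 s^{4} \log{\left(\frac{s^{4}}{2} + 4 s^{2} + 3 \right)} + 18 s^{4} \sin{\left(s + \frac{\pi}{4} \right)} + 48 s^{4} - 416 s^{3} \log{\left(\frac{s^{4}}{2} + 4 s^{2} + 3 \right)} - 128 s^{3} + 96 s^{2} \log{\left(\frac{s^{4}}{2} + 4 s^{2} + 3 \right)} + 144 s^{2} \sin{\left(s + \frac{\pi}{4} \right)} + 192 s^{2} - 96 s \log{\left(\frac{s^{4}}{2} + 4 s^{2} + 3 \right)} + 72 \log{\left(\frac{s^{4}}{2} + 4 s^{2} + 3 \right)} + 108 \sin{\left(s + \frac{\pi}{4} \right)}}{9 s^{4} + 72 s^{2} + 54}, which equals G'(s).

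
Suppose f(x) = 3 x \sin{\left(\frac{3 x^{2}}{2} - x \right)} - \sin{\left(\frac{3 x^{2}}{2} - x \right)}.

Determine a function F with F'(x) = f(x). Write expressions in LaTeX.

f matches the chain-rule pattern g'(h)*h' with inner function h(x) = \frac{3 x^{2}}{2} - x; substituting u = h(x) collapses the integral.
Check: d/dx[- \cos{\left(\frac{3 x^{2}}{2} - x \right)}] = 3 x \sin{\left(\frac{3 x^{2}}{2} - x \right)} - \sin{\left(\frac{3 x^{2}}{2} - x \right)} = f(x).

An antiderivative is F(x) = - \cos{\left(\frac{3 x^{2}}{2} - x \right)}.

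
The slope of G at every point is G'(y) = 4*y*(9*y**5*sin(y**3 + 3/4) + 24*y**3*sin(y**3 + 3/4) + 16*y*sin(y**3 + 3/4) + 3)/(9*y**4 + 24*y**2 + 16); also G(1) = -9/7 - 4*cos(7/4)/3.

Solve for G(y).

G(y) = -(12*y**2*cos(y**3 + 3/4) + 9*y**2 + 16*cos(y**3 + 3/4) + 18)/(3*(3*y**2 + 4))

The proposed G(y) is checked by its d/dy: the result must match the given G'(y).
A general antiderivative is -4*cos(y**3 + 3/4)/3 - 1/(3*y**2/2 + 2) + C.
The condition gives C = -9/7 - 4*cos(7/4)/3 - (-2/7 - 4*cos(7/4)/3) = -1.
So G(y) = -(12*y**2*cos(y**3 + 3/4) + 9*y**2 + 16*cos(y**3 + 3/4) + 18)/(3*(3*y**2 + 4)).
Check: d/dy[-(12*y**2*cos(y**3 + 3/4) + 9*y**2 + 16*cos(y**3 + 3/4) + 18)/(3*(3*y**2 + 4))] = (36*y**6*sin(y**3 + 3/4) + 96*y**4*sin(y**3 + 3/4) + 64*y**2*sin(y**3 + 3/4) + 12*y)/(9*y**4 + 24*y**2 + 16), which equals G'(y).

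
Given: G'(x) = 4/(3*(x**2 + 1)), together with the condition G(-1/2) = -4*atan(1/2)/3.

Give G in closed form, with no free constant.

Whatever form G(x) takes, its d/dx must return the stated G'(x).
A general antiderivative is 4*atan(x)/3 + C.
The condition gives C = -4*atan(1/2)/3 - (-4*atan(1/2)/3) = 0.
So G(x) = 4*atan(x)/3.
Check: d/dx[4*atan(x)/3] = 4/(3*x**2 + 3), which equals G'(x).

G(x) = 4*atan(x)/3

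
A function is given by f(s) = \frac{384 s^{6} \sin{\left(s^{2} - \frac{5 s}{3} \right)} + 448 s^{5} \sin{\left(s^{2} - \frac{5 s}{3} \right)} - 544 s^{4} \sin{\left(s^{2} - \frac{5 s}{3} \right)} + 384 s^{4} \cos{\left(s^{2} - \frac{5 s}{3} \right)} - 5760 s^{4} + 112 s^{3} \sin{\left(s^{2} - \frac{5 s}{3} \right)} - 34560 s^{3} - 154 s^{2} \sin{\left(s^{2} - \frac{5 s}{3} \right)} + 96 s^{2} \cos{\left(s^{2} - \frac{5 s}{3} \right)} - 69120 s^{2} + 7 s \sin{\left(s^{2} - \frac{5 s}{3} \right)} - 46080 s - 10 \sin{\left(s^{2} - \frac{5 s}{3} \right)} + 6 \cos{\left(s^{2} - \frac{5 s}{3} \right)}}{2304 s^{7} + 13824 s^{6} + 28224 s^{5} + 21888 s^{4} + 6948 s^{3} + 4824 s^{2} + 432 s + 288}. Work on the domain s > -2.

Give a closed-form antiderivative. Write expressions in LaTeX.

A first test for any F(s): its s-derivative must equal f(s) identically.
Check: d/ds[\frac{120 \left(s + 2\right)^{2} - \left(8 s^{2} + 1\right) \cos{\left(s^{2} - \frac{5 s}{3} \right)}}{12 \left(s + 2\right)^{2} \left(8 s^{2} + 1\right)}] = \frac{384 s^{6} \sin{\left(s^{2} - \frac{5 s}{3} \right)} + 448 s^{5} \sin{\left(s^{2} - \frac{5 s}{3} \right)} - 544 s^{4} \sin{\left(s^{2} - \frac{5 s}{3} \right)} + 384 s^{4} \cos{\left(s^{2} - \frac{5 s}{3} \right)} - 5760 s^{4} + 112 s^{3} \sin{\left(s^{2} - \frac{5 s}{3} \right)} - 34560 s^{3} - 154 s^{2} \sin{\left(s^{2} - \frac{5 s}{3} \right)} + 96 s^{2} \cos{\left(s^{2} - \frac{5 s}{3} \right)} - 69120 s^{2} + 7 s \sin{\left(s^{2} - \frac{5 s}{3} \right)} - 46080 s - 10 \sin{\left(s^{2} - \frac{5 s}{3} \right)} + 6 \cos{\left(s^{2} - \frac{5 s}{3} \right)}}{2304 s^{7} + 13824 s^{6} + 28224 s^{5} + 21888 s^{4} + 6948 s^{3} + 4824 s^{2} + 432 s + 288} = f(s).

An antiderivative is F(s) = \frac{120 \left(s + 2\right)^{2} - \left(8 s^{2} + 1\right) \cos{\left(s^{2} - \frac{5 s}{3} \right)}}{12 \left(s + 2\right)^{2} \left(8 s^{2} + 1\right)}.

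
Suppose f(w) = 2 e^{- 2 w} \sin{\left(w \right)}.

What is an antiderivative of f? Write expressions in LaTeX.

An antiderivative is F(w) = \frac{\left(- 4 \sin{\left(w \right)} - 2 \cos{\left(w \right)}\right) e^{- 2 w}}{5}.

A first test for any F(w): its w-derivative must equal f(w) identically.
Check: d/dw[\frac{\left(- 4 \sin{\left(w \right)} - 2 \cos{\left(w \right)}\right) e^{- 2 w}}{5}] = 2 e^{- 2 w} \sin{\left(w \right)} = f(w).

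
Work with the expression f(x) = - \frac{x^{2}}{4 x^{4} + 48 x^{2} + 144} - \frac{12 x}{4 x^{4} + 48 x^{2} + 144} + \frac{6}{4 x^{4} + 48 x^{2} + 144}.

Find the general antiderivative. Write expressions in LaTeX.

F(x) = \frac{x + 6}{4 \left(x^{2} + 6\right)} + C

f has the shape u'v + uv' for u = \frac{1}{x^{2} + 6} and v = \frac{x}{4} + \frac{3}{2} — it is the derivative of the product u*v.
Check: d/dx[\frac{x + 6}{4 \left(x^{2} + 6\right)}] = \frac{- x^{2} - 12 x + 6}{4 x^{4} + 48 x^{2} + 144}, which equals f(x).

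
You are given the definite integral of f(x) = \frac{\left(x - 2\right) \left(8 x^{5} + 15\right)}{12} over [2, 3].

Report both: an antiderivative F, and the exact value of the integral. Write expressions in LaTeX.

For F(x) to be correct the identity F'(x) - f(x) = 0 must hold.
F(x) = \frac{x \left(48 x^{6} - 112 x^{5} + 315 x - 1260\right)}{504} is an antiderivative of f.
Check: d/dx[\frac{x \left(48 x^{6} - 112 x^{5} + 315 x - 1260\right)}{504}] = \frac{2 x^{6}}{3} - \frac{4 x^{5}}{3} + \frac{5 x}{4} - \frac{5}{2}, which equals f(x).
F(3) = \frac{2487}{56}; F(2) = - \frac{571}{126}.
Integral = F(3) - F(2) = \frac{24667}{504}.

Antiderivative: F(x) = \frac{x \left(48 x^{6} - 112 x^{5} + 315 x - 1260\right)}{504}; value = \frac{24667}{504}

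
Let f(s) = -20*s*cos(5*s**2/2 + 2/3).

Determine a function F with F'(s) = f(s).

An antiderivative is F(s) = -4*sin(5*s**2/2 + 2/3).

f matches the chain-rule pattern g'(h)*h' with inner function h(s) = 5*s**2/2 + 2/3; substituting u = h(s) collapses the integral.
Check: d/ds[-4*sin(5*s**2/2 + 2/3)] = -20*s*cos(5*s**2/2 + 2/3) = f(s).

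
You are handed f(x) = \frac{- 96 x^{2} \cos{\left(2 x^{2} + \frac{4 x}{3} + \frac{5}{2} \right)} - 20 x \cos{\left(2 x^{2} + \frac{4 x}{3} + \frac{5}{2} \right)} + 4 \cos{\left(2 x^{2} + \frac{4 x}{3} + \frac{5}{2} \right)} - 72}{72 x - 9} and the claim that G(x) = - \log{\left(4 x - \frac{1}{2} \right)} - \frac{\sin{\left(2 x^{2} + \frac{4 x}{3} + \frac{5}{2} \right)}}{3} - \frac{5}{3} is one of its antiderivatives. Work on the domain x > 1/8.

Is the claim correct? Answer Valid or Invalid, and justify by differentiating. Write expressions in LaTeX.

d/dx[G] = \frac{- 96 x^{2} \cos{\left(2 x^{2} + \frac{4 x}{3} + \frac{5}{2} \right)} - 20 x \cos{\left(2 x^{2} + \frac{4 x}{3} + \frac{5}{2} \right)} + 4 \cos{\left(2 x^{2} + \frac{4 x}{3} + \frac{5}{2} \right)} - 72}{72 x - 9}
This equals f(x) exactly, so the claim holds.

Valid - differentiating G returns exactly f.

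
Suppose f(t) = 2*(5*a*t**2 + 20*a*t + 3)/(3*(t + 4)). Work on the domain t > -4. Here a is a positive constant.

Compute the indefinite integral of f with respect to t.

Since d/dt undoes antidifferentiation here, F'(t) = f(t) is required of F(t).
Check: d/dt[(5*a*t**2 + 6*log(t + 4))/3] = (10*a*t**2 + 40*a*t + 6)/(3*t + 12), which equals f(t).

F(t) = (5*a*t**2 + 6*log(t + 4))/3 + C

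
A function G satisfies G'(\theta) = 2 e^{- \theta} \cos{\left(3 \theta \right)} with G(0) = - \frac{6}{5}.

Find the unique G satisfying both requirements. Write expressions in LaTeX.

G(\theta) = -1 + \frac{3 e^{- \theta} \sin{\left(3 \theta \right)}}{5} - \frac{e^{- \theta} \cos{\left(3 \theta \right)}}{5}

Any candidate G(\theta) must reproduce the stated G'(\theta) exactly.
A general antiderivative is \frac{3 e^{- \theta} \sin{\left(3 \theta \right)}}{5} - \frac{e^{- \theta} \cos{\left(3 \theta \right)}}{5} + C.
The condition gives C = - \frac{6}{5} - (- \frac{1}{5}) = -1.
So G(\theta) = -1 + \frac{3 e^{- \theta} \sin{\left(3 \theta \right)}}{5} - \frac{e^{- \theta} \cos{\left(3 \theta \right)}}{5}.
Check: d/d\theta[-1 + \frac{3 e^{- \theta} \sin{\left(3 \theta \right)}}{5} - \frac{e^{- \theta} \cos{\left(3 \theta \right)}}{5}] = 2 e^{- \theta} \cos{\left(3 \theta \right)} = G'(\theta).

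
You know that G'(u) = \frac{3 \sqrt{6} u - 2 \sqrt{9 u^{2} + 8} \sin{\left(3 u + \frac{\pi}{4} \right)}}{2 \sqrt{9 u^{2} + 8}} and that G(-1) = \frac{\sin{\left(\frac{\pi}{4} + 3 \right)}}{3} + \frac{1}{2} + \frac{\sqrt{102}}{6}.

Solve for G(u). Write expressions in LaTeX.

G(u) = \sqrt{\frac{3 u^{2}}{2} + \frac{4}{3}} + \frac{\cos{\left(3 u + \frac{\pi}{4} \right)}}{3} + \frac{1}{2}

Since d/du undoes antidifferentiation here, G(u) must give back the stated G'(u).
A general antiderivative is \sqrt{\frac{3 u^{2}}{2} + \frac{4}{3}} + \frac{\cos{\left(3 u + \frac{\pi}{4} \right)}}{3} + C.
The condition gives C = \frac{\sin{\left(\frac{\pi}{4} + 3 \right)}}{3} + \frac{1}{2} + \frac{\sqrt{102}}{6} - (\frac{\sin{\left(\frac{\pi}{4} + 3 \right)}}{3} + \frac{\sqrt{102}}{6}) = \frac{1}{2}.
So G(u) = \sqrt{\frac{3 u^{2}}{2} + \frac{4}{3}} + \frac{\cos{\left(3 u + \frac{\pi}{4} \right)}}{3} + \frac{1}{2}.
Check: d/du[\sqrt{\frac{3 u^{2}}{2} + \frac{4}{3}} + \frac{\cos{\left(3 u + \frac{\pi}{4} \right)}}{3} + \frac{1}{2}] = \frac{3 \sqrt{6} u - 2 \sqrt{9 u^{2} + 8} \sin{\left(3 u + \frac{\pi}{4} \right)}}{2 \sqrt{9 u^{2} + 8}} = G'(u).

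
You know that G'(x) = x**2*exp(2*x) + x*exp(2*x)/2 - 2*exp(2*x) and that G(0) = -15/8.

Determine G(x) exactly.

G(x) = x**2*exp(2*x)/2 - x*exp(2*x)/4 - 7*exp(2*x)/8 - 1

Recognize the product-rule pattern: G'(x) = u'v + uv' with u = x**2/2 - x/4 - 7/8, v = exp(2*x), so integration by parts undoes it.
A general antiderivative is (4*x**2 - 2*x - 7)*exp(2*x)/8 + C.
The condition gives C = -15/8 - (-7/8) = -1.
So G(x) = x**2*exp(2*x)/2 - x*exp(2*x)/4 - 7*exp(2*x)/8 - 1.
Check: d/dx[x**2*exp(2*x)/2 - x*exp(2*x)/4 - 7*exp(2*x)/8 - 1] = x**2*exp(2*x) + x*exp(2*x)/2 - 2*exp(2*x) = G'(x).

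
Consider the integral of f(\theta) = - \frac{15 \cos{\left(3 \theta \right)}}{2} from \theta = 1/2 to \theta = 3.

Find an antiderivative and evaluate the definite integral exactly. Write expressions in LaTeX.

For F(\theta) to be correct the identity F'(\theta) - f(\theta) = 0 must hold.
F(\theta) = - \frac{5 \sin{\left(3 \theta \right)}}{2} is an antiderivative of f.
Check: d/d\theta[- \frac{5 \sin{\left(3 \theta \right)}}{2}] = - \frac{15 \cos{\left(3 \theta \right)}}{2} = f(\theta).
F(3) = - \frac{5 \sin{\left(9 \right)}}{2}; F(1/2) = - \frac{5 \sin{\left(\frac{3}{2} \right)}}{2}.
Integral = F(3) - F(1/2) = - \frac{5 \sin{\left(9 \right)}}{2} + \frac{5 \sin{\left(\frac{3}{2} \right)}}{2}.

Antiderivative: F(\theta) = - \frac{5 \sin{\left(3 \theta \right)}}{2}; value = - \frac{5 \sin{\left(9 \right)}}{2} + \frac{5 \sin{\left(\frac{3}{2} \right)}}{2}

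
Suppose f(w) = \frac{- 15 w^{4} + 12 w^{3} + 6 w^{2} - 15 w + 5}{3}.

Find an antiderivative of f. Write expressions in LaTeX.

Any candidate F(w) must reproduce f(w) exactly when differentiated.
Check: d/dw[\frac{w \left(- 6 w^{4} + 6 w^{3} + 4 w^{2} - 15 w + 10\right)}{6}] = - 5 w^{4} + 4 w^{3} + 2 w^{2} - 5 w + \frac{5}{3}, which equals f(w).

An antiderivative is F(w) = \frac{w \left(- 6 w^{4} + 6 w^{3} + 4 w^{2} - 15 w + 10\right)}{6}.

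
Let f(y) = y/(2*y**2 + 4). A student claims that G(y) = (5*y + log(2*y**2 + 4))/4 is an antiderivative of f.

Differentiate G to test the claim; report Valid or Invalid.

d/dy[G] = (5*y**2 + 2*y + 10)/(4*y**2 + 8)
d/dy[G] - f(y) = 5/4 != 0.

Invalid: d/dy[G] - f = 5/4, which is not 0.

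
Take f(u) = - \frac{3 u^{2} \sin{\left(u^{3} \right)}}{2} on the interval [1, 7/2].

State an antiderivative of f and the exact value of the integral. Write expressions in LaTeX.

Antiderivative: F(u) = \frac{\cos{\left(u^{3} \right)}}{2}; value = - \frac{\cos{\left(1 \right)}}{2} + \frac{\cos{\left(\frac{343}{8} \right)}}{2}

A candidate is checked by its d/du: the result must match f(u).
F(u) = \frac{\cos{\left(u^{3} \right)}}{2} is an antiderivative of f.
Check: d/du[\frac{\cos{\left(u^{3} \right)}}{2}] = - \frac{3 u^{2} \sin{\left(u^{3} \right)}}{2} = f(u).
F(7/2) = \frac{\cos{\left(\frac{343}{8} \right)}}{2}; F(1) = \frac{\cos{\left(1 \right)}}{2}.
Integral = F(7/2) - F(1) = - \frac{\cos{\left(1 \right)}}{2} + \frac{\cos{\left(\frac{343}{8} \right)}}{2}.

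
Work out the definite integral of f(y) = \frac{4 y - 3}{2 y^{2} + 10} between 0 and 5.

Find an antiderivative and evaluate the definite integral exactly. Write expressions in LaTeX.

Antiderivative: F(y) = \log{\left(y^{2} + 5 \right)} - \frac{3 \sqrt{5} \operatorname{atan}{\left(\frac{\sqrt{5} y}{5} \right)}}{10}; value = - \log{\left(5 \right)} - \frac{3 \sqrt{5} \operatorname{atan}{\left(\sqrt{5} \right)}}{10} + \log{\left(30 \right)}

Recover f(y) by differentiating a candidate F(y); any mismatch rules it out.
F(y) = \log{\left(y^{2} + 5 \right)} - \frac{3 \sqrt{5} \operatorname{atan}{\left(\frac{\sqrt{5} y}{5} \right)}}{10} is an antiderivative of f.
Check: d/dy[\log{\left(y^{2} + 5 \right)} - \frac{3 \sqrt{5} \operatorname{atan}{\left(\frac{\sqrt{5} y}{5} \right)}}{10}] = \frac{4 y - 3}{2 y^{2} + 10} = f(y).
F(5) = - \frac{3 \sqrt{5} \operatorname{atan}{\left(\sqrt{5} \right)}}{10} + \log{\left(30 \right)}; F(0) = \log{\left(5 \right)}.
Integral = F(5) - F(0) = - \log{\left(5 \right)} - \frac{3 \sqrt{5} \operatorname{atan}{\left(\sqrt{5} \right)}}{10} + \log{\left(30 \right)}.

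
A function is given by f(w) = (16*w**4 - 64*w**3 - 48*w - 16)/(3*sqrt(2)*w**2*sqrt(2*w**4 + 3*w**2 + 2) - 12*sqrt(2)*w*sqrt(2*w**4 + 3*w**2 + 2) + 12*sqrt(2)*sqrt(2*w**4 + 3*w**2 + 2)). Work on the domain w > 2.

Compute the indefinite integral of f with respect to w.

F(w) = 8*sqrt(w**4 + 3*w**2/2 + 1)/(3*w - 6) + C

f has the shape u'v + uv' for u = 8/(3*w - 6) and v = sqrt(w**4 + 3*w**2/2 + 1) — it is the derivative of the product u*v.
Check: d/dw[8*sqrt(w**4 + 3*w**2/2 + 1)/(3*w - 6)] = (16*w**4 - 64*w**3 - 48*w - 16)/(3*sqrt(2)*w**2*sqrt(2*w**4 + 3*w**2 + 2) - 12*sqrt(2)*w*sqrt(2*w**4 + 3*w**2 + 2) + 12*sqrt(2)*sqrt(2*w**4 + 3*w**2 + 2)) = f(w).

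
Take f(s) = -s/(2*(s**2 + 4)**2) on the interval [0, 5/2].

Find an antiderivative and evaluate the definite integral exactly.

f matches the chain-rule pattern g'(h)*h' with inner function h(s) = 4*s**2 + 16; substituting u = h(s) collapses the integral.
F(s) = 1/(4*(s**2 + 4)) is an antiderivative of f.
Check: d/ds[1/(4*(s**2 + 4))] = -s/(2*s**4 + 16*s**2 + 32), which equals f(s).
F(5/2) = 1/41; F(0) = 1/16.
Integral = F(5/2) - F(0) = -25/656.

Antiderivative: F(s) = 1/(4*(s**2 + 4)); value = -25/656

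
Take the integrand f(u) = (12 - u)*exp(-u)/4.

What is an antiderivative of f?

f has the shape v'r + vr' for v = u/4 - 11/4 and r = exp(-u) — it is the derivative of the product v*r.
Check: d/du[(u - 11)*exp(-u)/4] = (12 - u)*exp(-u)/4 = f(u).

An antiderivative is F(u) = (u - 11)*exp(-u)/4.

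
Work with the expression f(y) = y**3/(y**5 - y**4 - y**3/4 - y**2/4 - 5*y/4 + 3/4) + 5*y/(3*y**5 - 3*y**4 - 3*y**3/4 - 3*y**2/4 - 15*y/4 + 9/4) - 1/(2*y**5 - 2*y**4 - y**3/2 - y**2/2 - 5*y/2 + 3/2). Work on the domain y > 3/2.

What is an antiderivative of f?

Factor the denominator (3*(y + 1)*(2*y - 3)*(2*y - 1)*(y**2 + 1)) and decompose: f = (y - 57)/(195*(y**2 + 1)) - 22/(45*(2*y - 1)) + 86/(65*(2*y - 3)) - 19/(45*(y + 1)); each piece integrates to a log, atan, or power term.
Check: d/dy[43*log(y - 3/2)/65 - 11*log(y - 1/2)/45 - 19*log(y + 1)/45 + log(y**2 + 1)/390 - 19*atan(y)/65] = (12*y**3 + 20*y - 6)/(12*y**5 - 12*y**4 - 3*y**3 - 3*y**2 - 15*y + 9), which equals f(y).

An antiderivative is F(y) = 43*log(y - 3/2)/65 - 11*log(y - 1/2)/45 - 19*log(y + 1)/45 + log(y**2 + 1)/390 - 19*atan(y)/65.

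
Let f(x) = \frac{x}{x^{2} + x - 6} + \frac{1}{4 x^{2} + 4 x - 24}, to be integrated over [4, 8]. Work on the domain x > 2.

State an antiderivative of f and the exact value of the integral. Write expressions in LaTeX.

The denominator factors as 4 \left(x - 2\right) \left(x + 3\right); partial fractions split f into directly integrable pieces: \frac{11}{20 \left(x + 3\right)} + \frac{9}{20 \left(x - 2\right)}.
F(x) = \frac{9 \log{\left(x - 2 \right)}}{20} + \frac{11 \log{\left(x + 3 \right)}}{20} is an antiderivative of f.
Check: d/dx[\frac{9 \log{\left(x - 2 \right)}}{20} + \frac{11 \log{\left(x + 3 \right)}}{20}] = \frac{4 x + 1}{4 x^{2} + 4 x - 24}, which equals f(x).
F(8) = \frac{9 \log{\left(6 \right)}}{20} + \frac{11 \log{\left(11 \right)}}{20}; F(4) = \frac{9 \log{\left(2 \right)}}{20} + \frac{11 \log{\left(7 \right)}}{20}.
Integral = F(8) - F(4) = - \frac{11 \log{\left(7 \right)}}{20} - \frac{9 \log{\left(2 \right)}}{20} + \frac{9 \log{\left(6 \right)}}{20} + \frac{11 \log{\left(11 \right)}}{20}.

Antiderivative: F(x) = \frac{9 \log{\left(x - 2 \right)}}{20} + \frac{11 \log{\left(x + 3 \right)}}{20}; value = - \frac{11 \log{\left(7 \right)}}{20} - \frac{9 \log{\left(2 \right)}}{20} + \frac{9 \log{\left(6 \right)}}{20} + \frac{11 \log{\left(11 \right)}}{20}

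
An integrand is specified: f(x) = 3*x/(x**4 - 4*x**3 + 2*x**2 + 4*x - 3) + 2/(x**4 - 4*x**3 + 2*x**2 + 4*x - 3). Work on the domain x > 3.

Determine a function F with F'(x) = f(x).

Factor the denominator ((x - 3)*(x - 1)**2*(x + 1)) and decompose: f = 1/(16*(x + 1)) - 3/(4*(x - 1)) - 5/(4*(x - 1)**2) + 11/(16*(x - 3)); each piece integrates to a log, atan, or power term.
Check: d/dx[(11*(x - 1)*log(x - 3) - 12*(x - 1)*log(x - 1) + (x - 1)*log(x + 1) + 20)/(16*(x - 1))] = (3*x + 2)/(x**4 - 4*x**3 + 2*x**2 + 4*x - 3), which equals f(x).

An antiderivative is F(x) = (11*(x - 1)*log(x - 3) - 12*(x - 1)*log(x - 1) + (x - 1)*log(x + 1) + 20)/(16*(x - 1)).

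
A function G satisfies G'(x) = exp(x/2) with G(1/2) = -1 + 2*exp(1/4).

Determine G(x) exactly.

Since d/dx undoes antidifferentiation here, G(x) must give back the stated G'(x).
A general antiderivative is 2*exp(x/2) + C.
The condition gives C = -1 + 2*exp(1/4) - (2*exp(1/4)) = -1.
So G(x) = 2*exp(x/2) - 1.
Check: d/dx[2*exp(x/2) - 1] = exp(x/2) = G'(x).

G(x) = 2*exp(x/2) - 1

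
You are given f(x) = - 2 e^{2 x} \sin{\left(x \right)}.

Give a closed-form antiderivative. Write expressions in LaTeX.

An antiderivative is F(x) = - \frac{4 e^{2 x} \sin{\left(x \right)}}{5} + \frac{2 e^{2 x} \cos{\left(x \right)}}{5}.

Since d/dx undoes antidifferentiation here, F'(x) = f(x) is required of F(x).
Check: d/dx[- \frac{4 e^{2 x} \sin{\left(x \right)}}{5} + \frac{2 e^{2 x} \cos{\left(x \right)}}{5}] = - 2 e^{2 x} \sin{\left(x \right)} = f(x).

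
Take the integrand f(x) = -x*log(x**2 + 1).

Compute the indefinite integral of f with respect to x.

Check any antiderivative F(x) by computing F'(x) and comparing it with f(x).
Check: d/dx[-x**2*log(x**2 + 1)/2 + x**2/2 - log(x**2 + 1)/2] = -x*log(x**2 + 1) = f(x).

F(x) = -x**2*log(x**2 + 1)/2 + x**2/2 - log(x**2 + 1)/2 + C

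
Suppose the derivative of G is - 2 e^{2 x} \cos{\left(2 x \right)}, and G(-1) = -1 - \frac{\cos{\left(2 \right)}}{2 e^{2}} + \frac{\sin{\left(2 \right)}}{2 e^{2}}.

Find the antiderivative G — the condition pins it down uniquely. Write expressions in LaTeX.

A candidate passes only if d/dx[G] lands on the given G'(x) exactly.
A general antiderivative is - \frac{e^{2 x} \sin{\left(2 x \right)}}{2} - \frac{e^{2 x} \cos{\left(2 x \right)}}{2} + C.
The condition gives C = -1 - \frac{\cos{\left(2 \right)}}{2 e^{2}} + \frac{\sin{\left(2 \right)}}{2 e^{2}} - (- \frac{\cos{\left(2 \right)}}{2 e^{2}} + \frac{\sin{\left(2 \right)}}{2 e^{2}}) = -1.
So G(x) = - \frac{e^{2 x} \sin{\left(2 x \right)}}{2} - \frac{e^{2 x} \cos{\left(2 x \right)}}{2} - 1.
Check: d/dx[- \frac{e^{2 x} \sin{\left(2 x \right)}}{2} - \frac{e^{2 x} \cos{\left(2 x \right)}}{2} - 1] = - 2 e^{2 x} \cos{\left(2 x \right)} = G'(x).

G(x) = - \frac{e^{2 x} \sin{\left(2 x \right)}}{2} - \frac{e^{2 x} \cos{\left(2 x \right)}}{2} - 1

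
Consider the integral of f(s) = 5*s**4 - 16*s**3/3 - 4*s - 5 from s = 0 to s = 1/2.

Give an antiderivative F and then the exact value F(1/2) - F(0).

Integrate term by term and add the pieces.
F(s) = s**5 - 4*s**4/3 - 2*s**2 - 5*s is an antiderivative of f.
Check: d/ds[s**5 - 4*s**4/3 - 2*s**2 - 5*s] = 5*s**4 - 16*s**3/3 - 4*s - 5 = f(s).
F(1/2) = -293/96; F(0) = 0.
Integral = F(1/2) - F(0) = -293/96.

Antiderivative: F(s) = s**5 - 4*s**4/3 - 2*s**2 - 5*s; value = -293/96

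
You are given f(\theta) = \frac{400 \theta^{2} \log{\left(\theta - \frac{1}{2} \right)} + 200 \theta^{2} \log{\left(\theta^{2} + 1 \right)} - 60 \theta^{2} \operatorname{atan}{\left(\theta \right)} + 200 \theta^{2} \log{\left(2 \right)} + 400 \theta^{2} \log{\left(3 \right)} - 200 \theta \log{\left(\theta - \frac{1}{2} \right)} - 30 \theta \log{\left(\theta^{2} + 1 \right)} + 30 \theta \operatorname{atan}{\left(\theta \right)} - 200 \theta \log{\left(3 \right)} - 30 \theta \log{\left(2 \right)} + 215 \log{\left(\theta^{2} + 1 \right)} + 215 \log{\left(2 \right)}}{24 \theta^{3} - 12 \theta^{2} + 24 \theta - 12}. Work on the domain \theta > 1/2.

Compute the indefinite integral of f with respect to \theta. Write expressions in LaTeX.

F(\theta) = - \frac{5 \left(- 5 \log{\left(3 \theta - \frac{3}{2} \right)} + \frac{3 \operatorname{atan}{\left(\theta \right)}}{4}\right) \log{\left(2 \theta^{2} + 2 \right)}}{3} + C

f has the shape u'v + uv' for u = \frac{25 \log{\left(3 \theta - \frac{3}{2} \right)}}{3} - \frac{5 \operatorname{atan}{\left(\theta \right)}}{4} and v = \log{\left(2 \theta^{2} + 2 \right)} — it is the derivative of the product u*v.
Check: d/d\theta[- \frac{5 \left(- 5 \log{\left(3 \theta - \frac{3}{2} \right)} + \frac{3 \operatorname{atan}{\left(\theta \right)}}{4}\right) \log{\left(2 \theta^{2} + 2 \right)}}{3}] = \frac{400 \theta^{2} \log{\left(\theta - \frac{1}{2} \right)} + 200 \theta^{2} \log{\left(\theta^{2} + 1 \right)} - 60 \theta^{2} \operatorname{atan}{\left(\theta \right)} + 200 \theta^{2} \log{\left(2 \right)} + 400 \theta^{2} \log{\left(3 \right)} - 200 \theta \log{\left(\theta - \frac{1}{2} \right)} - 30 \theta \log{\left(\theta^{2} + 1 \right)} + 30 \theta \operatorname{atan}{\left(\theta \right)} - 200 \theta \log{\left(3 \right)} - 30 \theta \log{\left(2 \right)} + 215 \log{\left(\theta^{2} + 1 \right)} + 215 \log{\left(2 \right)}}{24 \theta^{3} - 12 \theta^{2} + 24 \theta - 12} = f(\theta).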